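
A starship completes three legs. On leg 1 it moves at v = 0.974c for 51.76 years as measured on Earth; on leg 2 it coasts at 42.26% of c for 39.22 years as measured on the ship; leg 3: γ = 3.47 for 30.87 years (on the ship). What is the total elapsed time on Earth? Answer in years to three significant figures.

Leg 1: 51.76 years is already measured on Earth.
Leg 2: β = 0.4226; γ = 1/√(1 − 0.4226²) = 1/√0.8214 = 1.103; Δt_2 = 1.103 × 39.22 = 43.27 years.
Leg 3: γ = 3.47; Δt_3 = 3.470 × 30.87 = 107.1 years.
Total: 51.76 + 43.27 + 107.1 years.

Δt = 202 years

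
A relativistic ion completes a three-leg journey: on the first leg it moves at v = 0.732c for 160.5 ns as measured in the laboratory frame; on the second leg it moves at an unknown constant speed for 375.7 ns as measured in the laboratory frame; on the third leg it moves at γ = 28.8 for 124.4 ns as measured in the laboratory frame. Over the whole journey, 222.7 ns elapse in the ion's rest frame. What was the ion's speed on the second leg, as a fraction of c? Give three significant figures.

β = 0.957

Leg 1: γ = 1/√(1 − 0.732²) = 1/√0.4642 = 1.468; τ_1 = 160.5/1.468 = 109.3 ns.
Leg 2: speed unknown; τ_2 = 375.7/γ_2.
Leg 3: γ = 28.8; τ_3 = 124.4/28.80 = 4.319 ns.
Total proper time: 109.3 + τ_2 + 4.319 = 222.7, so τ_2 = 222.7 − 113.7 = 109.0 ns.
γ_2 = 375.7/109.0 = 3.446; β = √(1 − 1/γ²) = √0.9158.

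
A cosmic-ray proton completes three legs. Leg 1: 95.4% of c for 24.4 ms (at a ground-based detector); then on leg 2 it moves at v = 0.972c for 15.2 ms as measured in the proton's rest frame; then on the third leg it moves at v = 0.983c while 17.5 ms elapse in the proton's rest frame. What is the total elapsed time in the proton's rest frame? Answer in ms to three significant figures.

Leg 1: β = 0.954; γ = 1/√(1 − 0.954²) = 1/√0.08988 = 3.335; τ_1 = 24.4/3.335 = 7.315 ms.
Leg 2: 15.2 ms is already measured in the proton's rest frame.
Leg 3: 17.5 ms is already measured in the proton's rest frame.
Total: 7.315 + 15.20 + 17.50 ms.

τ = 40.0 ms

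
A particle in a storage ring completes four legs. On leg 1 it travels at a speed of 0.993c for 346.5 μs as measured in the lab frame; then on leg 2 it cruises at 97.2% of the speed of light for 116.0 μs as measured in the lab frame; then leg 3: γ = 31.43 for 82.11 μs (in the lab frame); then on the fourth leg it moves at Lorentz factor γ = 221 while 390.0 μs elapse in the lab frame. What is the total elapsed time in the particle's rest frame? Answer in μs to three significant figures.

τ = 72.6 μs

Leg 1: γ = 1/√(1 − 0.993²) = 1/√0.01395 = 8.466; τ_1 = 346.5/8.466 = 40.93 μs.
Leg 2: β = 0.972; γ = 1/√(1 − 0.972²) = 1/√0.05522 = 4.256; τ_2 = 116.0/4.256 = 27.26 μs.
Leg 3: γ = 31.43; τ_3 = 82.11/31.43 = 2.612 μs.
Leg 4: γ = 221; τ_4 = 390.0/221.0 = 1.765 μs.
Total: 40.93 + 27.26 + 2.612 + 1.765 μs.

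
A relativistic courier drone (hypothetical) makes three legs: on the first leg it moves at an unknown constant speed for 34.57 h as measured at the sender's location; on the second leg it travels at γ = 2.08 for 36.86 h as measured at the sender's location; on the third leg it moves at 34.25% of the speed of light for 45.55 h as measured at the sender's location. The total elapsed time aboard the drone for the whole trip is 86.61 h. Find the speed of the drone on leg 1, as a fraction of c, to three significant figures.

β = 0.656

Leg 1: speed unknown; τ_1 = 34.57/γ_1.
Leg 2: γ = 2.08; τ_2 = 36.86/2.080 = 17.72 h.
Leg 3: β = 0.3425; γ = 1/√(1 − 0.3425²) = 1/√0.8827 = 1.064; τ_3 = 45.55/1.064 = 42.80 h.
Total proper time: τ_1 + 17.72 + 42.80 = 86.61, so τ_1 = 86.61 − 60.52 = 26.09 h.
γ_1 = 34.57/26.09 = 1.325; β = √(1 − 1/γ²) = √0.4303.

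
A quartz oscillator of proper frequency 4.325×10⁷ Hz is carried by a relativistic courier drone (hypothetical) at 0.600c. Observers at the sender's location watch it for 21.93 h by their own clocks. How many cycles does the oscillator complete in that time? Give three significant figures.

γ = 1/√(1 − 0.600²) = 5/4 = 1.250
During 21.93 h of lab time, the oscillator's proper time advances by τ = Δt/γ = 21.93/1.250 = 17.54 h = 6.316×10⁴ s.
N = f × τ = 4.325×10⁷ × 6.316×10⁴ = 2.732×10¹².

N = 2.73×10¹²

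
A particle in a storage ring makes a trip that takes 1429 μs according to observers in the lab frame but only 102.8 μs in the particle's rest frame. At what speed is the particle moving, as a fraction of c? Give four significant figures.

β = 0.9974

The proper time is measured in the particle's rest frame (both events occur at the particle's location); Δt is measured in the lab frame. γ = Δt/τ = 1429/102.8 = 13.90.
β = √(1 − 1/γ²) = √(1 − 0.005175) = √0.9948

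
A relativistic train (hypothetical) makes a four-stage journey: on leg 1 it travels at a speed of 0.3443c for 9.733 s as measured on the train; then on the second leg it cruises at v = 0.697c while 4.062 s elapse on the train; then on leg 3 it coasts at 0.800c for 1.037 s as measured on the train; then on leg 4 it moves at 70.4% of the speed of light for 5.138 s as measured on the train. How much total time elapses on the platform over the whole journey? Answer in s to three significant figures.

Leg 1: γ = 1/√(1 − 0.3443²) = 1/√0.8815 = 1.065; Δt_1 = 1.065 × 9.733 = 10.37 s.
Leg 2: γ = 1/√(1 − 0.697²) = 1/√0.5142 = 1.395; Δt_2 = 1.395 × 4.062 = 5.665 s.
Leg 3: γ = 1/√(1 − 0.800²) = 5/3 ≈ 1.667; Δt_3 = 1.667 × 1.037 = 1.728 s.
Leg 4: β = 0.704; γ = 1/√(1 − 0.704²) = 1/√0.5044 = 1.408; Δt_4 = 1.408 × 5.138 = 7.235 s.
Total: 10.37 + 5.665 + 1.728 + 7.235 s.

Δt = 25.0 s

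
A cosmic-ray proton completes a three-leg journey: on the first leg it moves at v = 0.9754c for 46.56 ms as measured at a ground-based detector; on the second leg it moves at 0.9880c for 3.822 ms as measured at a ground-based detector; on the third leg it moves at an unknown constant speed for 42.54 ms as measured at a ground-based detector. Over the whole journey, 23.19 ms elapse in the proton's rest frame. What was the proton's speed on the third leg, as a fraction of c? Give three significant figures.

Leg 1: γ = 1/√(1 − 0.9754²) = 1/√0.04859 = 4.536; τ_1 = 46.56/4.536 = 10.26 ms.
Leg 2: γ = 1/√(1 − 0.9880²) = 1/√0.02386 = 6.474; τ_2 = 3.822/6.474 = 0.5903 ms.
Leg 3: speed unknown; τ_3 = 42.54/γ_3.
Total proper time: 10.26 + 0.5903 + τ_3 = 23.19, so τ_3 = 23.19 − 10.85 = 12.34 ms.
γ_3 = 42.54/12.34 = 3.448; β = √(1 − 1/γ²) = √0.9159.

β = 0.957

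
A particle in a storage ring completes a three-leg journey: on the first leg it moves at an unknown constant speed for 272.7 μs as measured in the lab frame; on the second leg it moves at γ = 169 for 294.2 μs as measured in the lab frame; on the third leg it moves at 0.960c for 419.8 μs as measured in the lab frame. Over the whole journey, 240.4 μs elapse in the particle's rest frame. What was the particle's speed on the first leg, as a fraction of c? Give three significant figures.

β = 0.896

Leg 1: speed unknown; τ_1 = 272.7/γ_1.
Leg 2: γ = 169; τ_2 = 294.2/169.0 = 1.741 μs.
Leg 3: γ = 1/√(1 − 0.960²) = 25/7 ≈ 3.571; τ_3 = 419.8/3.571 = 117.5 μs.
Total proper time: τ_1 + 1.741 + 117.5 = 240.4, so τ_1 = 240.4 − 119.3 = 121.1 μs.
γ_1 = 272.7/121.1 = 2.252; β = √(1 − 1/γ²) = √0.8027.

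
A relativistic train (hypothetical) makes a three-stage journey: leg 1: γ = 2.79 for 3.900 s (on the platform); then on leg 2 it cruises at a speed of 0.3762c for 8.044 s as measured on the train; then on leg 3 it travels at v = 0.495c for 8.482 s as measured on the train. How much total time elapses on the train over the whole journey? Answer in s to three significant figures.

Leg 1: γ = 2.79; τ_1 = 3.900/2.790 = 1.398 s.
Leg 2: 8.044 s is already measured on the train.
Leg 3: 8.482 s is already measured on the train.
Total: 1.398 + 8.044 + 8.482 s.

τ = 17.9 s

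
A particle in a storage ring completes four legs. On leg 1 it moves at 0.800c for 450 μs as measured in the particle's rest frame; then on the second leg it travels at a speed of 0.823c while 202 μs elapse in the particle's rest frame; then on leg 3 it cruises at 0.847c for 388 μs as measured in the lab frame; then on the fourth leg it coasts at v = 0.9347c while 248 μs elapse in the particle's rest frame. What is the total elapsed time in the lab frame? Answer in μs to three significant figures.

Δt = 2190 μs

Leg 1: γ = 1/√(1 − 0.800²) = 5/3 ≈ 1.667; Δt_1 = 1.667 × 450 = 750.0 μs.
Leg 2: γ = 1/√(1 − 0.823²) = 1/√0.3227 = 1.760; Δt_2 = 1.760 × 202 = 355.6 μs.
Leg 3: 388 μs is already measured in the lab frame.
Leg 4: γ = 1/√(1 − 0.9347²) = 1/√0.1263 = 2.813; Δt_4 = 2.813 × 248 = 697.7 μs.
Total: 750.0 + 355.6 + 388.0 + 697.7 μs.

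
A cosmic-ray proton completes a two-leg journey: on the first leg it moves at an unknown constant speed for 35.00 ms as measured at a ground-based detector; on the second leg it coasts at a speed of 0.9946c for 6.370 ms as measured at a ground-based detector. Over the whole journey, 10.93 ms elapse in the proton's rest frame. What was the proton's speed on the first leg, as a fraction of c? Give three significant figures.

Leg 1: speed unknown; τ_1 = 35.00/γ_1.
Leg 2: γ = 1/√(1 − 0.9946²) = 1/√0.01077 = 9.636; τ_2 = 6.370/9.636 = 0.6611 ms.
Total proper time: τ_1 + 0.6611 = 10.93, so τ_1 = 10.93 − 0.6611 = 10.27 ms.
γ_1 = 35.00/10.27 = 3.408; β = √(1 − 1/γ²) = √0.9139.

β = 0.956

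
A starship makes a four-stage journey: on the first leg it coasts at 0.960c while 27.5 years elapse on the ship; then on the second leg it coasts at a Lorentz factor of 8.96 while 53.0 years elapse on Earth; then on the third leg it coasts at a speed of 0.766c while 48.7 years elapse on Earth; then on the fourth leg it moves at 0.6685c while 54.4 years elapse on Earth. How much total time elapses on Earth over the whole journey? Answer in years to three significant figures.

Δt = 254 years

Leg 1: γ = 1/√(1 − 0.960²) = 25/7 ≈ 3.571; Δt_1 = 3.571 × 27.5 = 98.21 years.
Leg 2: 53.0 years is already measured on Earth.
Leg 3: 48.7 years is already measured on Earth.
Leg 4: 54.4 years is already measured on Earth.
Total: 98.21 + 53.00 + 48.70 + 54.40 years.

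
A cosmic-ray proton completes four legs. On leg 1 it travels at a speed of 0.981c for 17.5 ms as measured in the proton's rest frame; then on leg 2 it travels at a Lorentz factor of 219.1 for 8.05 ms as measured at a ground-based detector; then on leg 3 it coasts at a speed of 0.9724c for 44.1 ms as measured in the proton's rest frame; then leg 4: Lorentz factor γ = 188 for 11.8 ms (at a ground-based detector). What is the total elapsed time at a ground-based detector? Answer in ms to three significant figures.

Leg 1: γ = 1/√(1 − 0.981²) = 1/√0.03764 = 5.154; Δt_1 = 5.154 × 17.5 = 90.20 ms.
Leg 2: 8.05 ms is already measured at a ground-based detector.
Leg 3: γ = 1/√(1 − 0.9724²) = 1/√0.05444 = 4.286; Δt_3 = 4.286 × 44.1 = 189.0 ms.
Leg 4: 11.8 ms is already measured at a ground-based detector.
Total: 90.20 + 8.050 + 189.0 + 11.80 ms.

Δt = 299 ms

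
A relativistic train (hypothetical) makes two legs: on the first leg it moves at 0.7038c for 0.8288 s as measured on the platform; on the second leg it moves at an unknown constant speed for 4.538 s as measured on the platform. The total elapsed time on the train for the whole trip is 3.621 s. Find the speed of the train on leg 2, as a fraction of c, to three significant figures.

Leg 1: γ = 1/√(1 − 0.7038²) = 1/√0.5047 = 1.408; τ_1 = 0.8288/1.408 = 0.5888 s.
Leg 2: speed unknown; τ_2 = 4.538/γ_2.
Total proper time: 0.5888 + τ_2 = 3.621, so τ_2 = 3.621 − 0.5888 = 3.032 s.
γ_2 = 4.538/3.032 = 1.497; β = √(1 − 1/γ²) = √0.5535.

β = 0.744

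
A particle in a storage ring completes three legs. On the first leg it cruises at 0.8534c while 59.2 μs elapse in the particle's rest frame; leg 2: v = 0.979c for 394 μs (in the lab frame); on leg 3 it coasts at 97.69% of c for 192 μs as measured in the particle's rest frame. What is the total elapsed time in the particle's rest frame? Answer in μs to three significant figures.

Leg 1: 59.2 μs is already measured in the particle's rest frame.
Leg 2: γ = 1/√(1 − 0.979²) = 1/√0.04156 = 4.905; τ_2 = 394/4.905 = 80.32 μs.
Leg 3: 192 μs is already measured in the particle's rest frame.
Total: 59.20 + 80.32 + 192.0 μs.

τ = 332 μs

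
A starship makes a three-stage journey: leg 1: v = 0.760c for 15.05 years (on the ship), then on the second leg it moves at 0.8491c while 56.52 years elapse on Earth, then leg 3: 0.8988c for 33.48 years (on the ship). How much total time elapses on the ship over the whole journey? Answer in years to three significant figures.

Leg 1: 15.05 years is already measured on the ship.
Leg 2: γ = 1/√(1 − 0.8491²) = 1/√0.2790 = 1.893; τ_2 = 56.52/1.893 = 29.86 years.
Leg 3: 33.48 years is already measured on the ship.
Total: 15.05 + 29.86 + 33.48 years.

τ = 78.4 years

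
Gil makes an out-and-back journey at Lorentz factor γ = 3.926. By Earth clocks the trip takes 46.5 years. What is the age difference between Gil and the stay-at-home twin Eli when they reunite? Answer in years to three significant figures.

γ = 3.926
Gil's elapsed proper time: τ = 46.5/3.926 = 11.84 years.
Age gap = Δt − τ = 46.5 − 11.84 years.

Δt − τ = 34.7 years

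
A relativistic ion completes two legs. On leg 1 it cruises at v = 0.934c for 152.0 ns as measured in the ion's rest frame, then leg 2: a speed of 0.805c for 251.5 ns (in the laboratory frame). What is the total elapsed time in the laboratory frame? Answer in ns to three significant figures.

Δt = 677 ns

Leg 1: γ = 1/√(1 − 0.934²) = 1/√0.1276 = 2.799; Δt_1 = 2.799 × 152.0 = 425.4 ns.
Leg 2: 251.5 ns is already measured in the laboratory frame.
Total: 425.4 + 251.5 ns.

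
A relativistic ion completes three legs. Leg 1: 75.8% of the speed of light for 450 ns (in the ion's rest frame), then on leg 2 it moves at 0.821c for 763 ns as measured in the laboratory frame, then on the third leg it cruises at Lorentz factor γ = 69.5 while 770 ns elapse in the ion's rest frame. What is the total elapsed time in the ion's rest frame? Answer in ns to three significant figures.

Leg 1: 450 ns is already measured in the ion's rest frame.
Leg 2: γ = 1/√(1 − 0.821²) = 1/√0.3260 = 1.752; τ_2 = 763/1.752 = 435.6 ns.
Leg 3: 770 ns is already measured in the ion's rest frame.
Total: 450.0 + 435.6 + 770.0 ns.

τ = 1660 ns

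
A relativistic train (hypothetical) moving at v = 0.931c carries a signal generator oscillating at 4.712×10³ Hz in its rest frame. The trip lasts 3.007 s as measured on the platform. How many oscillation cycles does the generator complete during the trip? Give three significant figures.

γ = 1/√(1 − 0.931²) = 1/√0.1332 = 2.740
The oscillator's own cycle count is N = f × τ where τ is the proper time on the train. τ = Δt/γ = 3.007/2.740 = 1.098 s = 1.098×10⁰ s.
N = 4.712×10³ × 1.098×10⁰ = 5.172×10³.

N = 5.17×10³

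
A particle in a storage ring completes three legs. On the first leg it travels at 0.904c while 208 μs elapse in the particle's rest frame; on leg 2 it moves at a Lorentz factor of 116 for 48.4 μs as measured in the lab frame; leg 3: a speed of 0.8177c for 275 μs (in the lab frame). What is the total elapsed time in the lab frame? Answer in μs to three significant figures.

Δt = 810 μs

Leg 1: γ = 1/√(1 − 0.904²) = 1/√0.1828 = 2.339; Δt_1 = 2.339 × 208 = 486.5 μs.
Leg 2: 48.4 μs is already measured in the lab frame.
Leg 3: 275 μs is already measured in the lab frame.
Total: 486.5 + 48.40 + 275.0 μs.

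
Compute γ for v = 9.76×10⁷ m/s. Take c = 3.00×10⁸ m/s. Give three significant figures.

β = 9.76×10⁷/3.00×10⁸ = 0.3253; γ = 1/√(1 − 0.3253²) = 1.058

γ = 1.06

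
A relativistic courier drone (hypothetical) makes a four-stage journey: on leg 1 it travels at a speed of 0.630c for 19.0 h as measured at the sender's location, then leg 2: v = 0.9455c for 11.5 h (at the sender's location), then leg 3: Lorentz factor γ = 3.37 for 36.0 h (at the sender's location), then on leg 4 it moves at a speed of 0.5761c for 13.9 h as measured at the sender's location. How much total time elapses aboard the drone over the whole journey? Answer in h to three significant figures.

τ = 40.5 h

Leg 1: γ = 1/√(1 − 0.630²) = 1/√0.6031 = 1.288; τ_1 = 19.0/1.288 = 14.76 h.
Leg 2: γ = 1/√(1 − 0.9455²) = 1/√0.1060 = 3.071; τ_2 = 11.5/3.071 = 3.745 h.
Leg 3: γ = 3.37; τ_3 = 36.0/3.370 = 10.68 h.
Leg 4: γ = 1/√(1 − 0.5761²) = 1/√0.6681 = 1.223; τ_4 = 13.9/1.223 = 11.36 h.
Total: 14.76 + 3.745 + 10.68 + 11.36 h.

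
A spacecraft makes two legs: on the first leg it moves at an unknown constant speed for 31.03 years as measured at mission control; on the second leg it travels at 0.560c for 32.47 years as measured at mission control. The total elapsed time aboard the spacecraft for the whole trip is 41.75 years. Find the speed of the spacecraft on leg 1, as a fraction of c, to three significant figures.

Leg 1: speed unknown; τ_1 = 31.03/γ_1.
Leg 2: γ = 1/√(1 − 0.560²) = 1/√0.6864 = 1.207; τ_2 = 32.47/1.207 = 26.90 years.
Total proper time: τ_1 + 26.90 = 41.75, so τ_1 = 41.75 − 26.90 = 14.85 years.
γ_1 = 31.03/14.85 = 2.090; β = √(1 − 1/γ²) = √0.7710.

β = 0.878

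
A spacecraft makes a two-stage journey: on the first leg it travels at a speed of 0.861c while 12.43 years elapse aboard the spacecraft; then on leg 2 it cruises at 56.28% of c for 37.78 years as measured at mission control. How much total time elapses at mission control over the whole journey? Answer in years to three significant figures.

Δt = 62.2 years

Leg 1: γ = 1/√(1 − 0.861²) = 1/√0.2587 = 1.966; Δt_1 = 1.966 × 12.43 = 24.44 years.
Leg 2: 37.78 years is already measured at mission control.
Total: 24.44 + 37.78 years.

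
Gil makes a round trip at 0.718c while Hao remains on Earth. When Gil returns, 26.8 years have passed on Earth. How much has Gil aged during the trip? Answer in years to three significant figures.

τ = 18.7 years

γ = 1/√(1 − 0.718²) = 1/√0.4845 = 1.437
Gil's clock measures proper time along the trip: τ = Δt/γ = 26.8/1.437 years.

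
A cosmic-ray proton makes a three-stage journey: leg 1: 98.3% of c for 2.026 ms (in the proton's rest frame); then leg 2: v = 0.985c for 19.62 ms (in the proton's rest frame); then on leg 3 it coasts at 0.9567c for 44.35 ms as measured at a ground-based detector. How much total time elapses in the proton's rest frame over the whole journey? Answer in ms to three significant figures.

τ = 34.6 ms

Leg 1: 2.026 ms is already measured in the proton's rest frame.
Leg 2: 19.62 ms is already measured in the proton's rest frame.
Leg 3: γ = 1/√(1 − 0.9567²) = 1/√0.08473 = 3.436; τ_3 = 44.35/3.436 = 12.91 ms.
Total: 2.026 + 19.62 + 12.91 ms.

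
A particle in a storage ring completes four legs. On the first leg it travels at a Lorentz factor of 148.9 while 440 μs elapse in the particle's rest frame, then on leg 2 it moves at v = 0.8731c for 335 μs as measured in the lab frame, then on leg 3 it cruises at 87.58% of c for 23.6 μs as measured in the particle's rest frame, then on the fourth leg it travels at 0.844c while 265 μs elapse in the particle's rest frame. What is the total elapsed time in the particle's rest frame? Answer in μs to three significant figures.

Leg 1: 440 μs is already measured in the particle's rest frame.
Leg 2: γ = 1/√(1 − 0.8731²) = 1/√0.2377 = 2.051; τ_2 = 335/2.051 = 163.3 μs.
Leg 3: 23.6 μs is already measured in the particle's rest frame.
Leg 4: 265 μs is already measured in the particle's rest frame.
Total: 440.0 + 163.3 + 23.60 + 265.0 μs.

τ = 892 μs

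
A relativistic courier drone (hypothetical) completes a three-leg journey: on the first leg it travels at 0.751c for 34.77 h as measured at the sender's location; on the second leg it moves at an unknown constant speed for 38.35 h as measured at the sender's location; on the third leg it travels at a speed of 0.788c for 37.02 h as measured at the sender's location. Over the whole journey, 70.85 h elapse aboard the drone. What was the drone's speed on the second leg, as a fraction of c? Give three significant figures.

β = 0.756

Leg 1: γ = 1/√(1 − 0.751²) = 1/√0.4360 = 1.514; τ_1 = 34.77/1.514 = 22.96 h.
Leg 2: speed unknown; τ_2 = 38.35/γ_2.
Leg 3: γ = 1/√(1 − 0.788²) = 1/√0.3791 = 1.624; τ_3 = 37.02/1.624 = 22.79 h.
Total proper time: 22.96 + τ_2 + 22.79 = 70.85, so τ_2 = 70.85 − 45.75 = 25.10 h.
γ_2 = 38.35/25.10 = 1.528; β = √(1 − 1/γ²) = √0.5717.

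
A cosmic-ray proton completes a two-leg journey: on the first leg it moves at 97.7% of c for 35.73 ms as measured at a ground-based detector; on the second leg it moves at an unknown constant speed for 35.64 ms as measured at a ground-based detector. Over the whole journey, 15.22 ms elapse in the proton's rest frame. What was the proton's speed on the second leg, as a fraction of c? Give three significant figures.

Leg 1: β = 0.977; γ = 1/√(1 − 0.977²) = 1/√0.04547 = 4.690; τ_1 = 35.73/4.690 = 7.619 ms.
Leg 2: speed unknown; τ_2 = 35.64/γ_2.
Total proper time: 7.619 + τ_2 = 15.22, so τ_2 = 15.22 − 7.619 = 7.601 ms.
γ_2 = 35.64/7.601 = 4.689; β = √(1 − 1/γ²) = √0.9545.

β = 0.977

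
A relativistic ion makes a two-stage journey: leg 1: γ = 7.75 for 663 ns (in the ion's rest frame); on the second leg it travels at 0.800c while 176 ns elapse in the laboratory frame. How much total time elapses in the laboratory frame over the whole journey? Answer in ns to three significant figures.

Δt = 5310 ns

Leg 1: γ = 7.75; Δt_1 = 7.750 × 663 = 5138 ns.
Leg 2: 176 ns is already measured in the laboratory frame.
Total: 5138 + 176.0 ns.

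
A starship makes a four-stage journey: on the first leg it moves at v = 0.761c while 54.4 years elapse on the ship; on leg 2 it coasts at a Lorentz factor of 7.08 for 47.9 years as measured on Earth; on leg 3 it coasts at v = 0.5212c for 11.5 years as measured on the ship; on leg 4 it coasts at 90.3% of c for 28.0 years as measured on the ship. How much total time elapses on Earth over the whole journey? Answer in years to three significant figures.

Leg 1: γ = 1/√(1 − 0.761²) = 1/√0.4209 = 1.541; Δt_1 = 1.541 × 54.4 = 83.85 years.
Leg 2: 47.9 years is already measured on Earth.
Leg 3: γ = 1/√(1 − 0.5212²) = 1/√0.7284 = 1.172; Δt_3 = 1.172 × 11.5 = 13.47 years.
Leg 4: β = 0.903; γ = 1/√(1 − 0.903²) = 1/√0.1846 = 2.328; Δt_4 = 2.328 × 28.0 = 65.17 years.
Total: 83.85 + 47.90 + 13.47 + 65.17 years.

Δt = 210 years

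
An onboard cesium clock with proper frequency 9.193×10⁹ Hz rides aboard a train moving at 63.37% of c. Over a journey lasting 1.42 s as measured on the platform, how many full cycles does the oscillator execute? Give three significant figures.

N = 1.01×10¹⁰

β = 0.6337; γ = 1/√(1 − 0.6337²) = 1/√0.5984 = 1.293
The oscillator's own cycle count is N = f × τ where τ is the proper time on the train. τ = Δt/γ = 1.42/1.293 = 1.098 s = 1.098×10⁰ s.
N = 9.193×10⁹ × 1.098×10⁰ = 1.010×10¹⁰.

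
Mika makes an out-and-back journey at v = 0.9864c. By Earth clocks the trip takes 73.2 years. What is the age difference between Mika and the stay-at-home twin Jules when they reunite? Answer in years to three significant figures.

Δt − τ = 61.2 years

γ = 1/√(1 − 0.9864²) = 1/√0.02702 = 6.084
Mika's elapsed proper time: τ = 73.2/6.084 = 12.03 years.
Age gap = Δt − τ = 73.2 − 12.03 years.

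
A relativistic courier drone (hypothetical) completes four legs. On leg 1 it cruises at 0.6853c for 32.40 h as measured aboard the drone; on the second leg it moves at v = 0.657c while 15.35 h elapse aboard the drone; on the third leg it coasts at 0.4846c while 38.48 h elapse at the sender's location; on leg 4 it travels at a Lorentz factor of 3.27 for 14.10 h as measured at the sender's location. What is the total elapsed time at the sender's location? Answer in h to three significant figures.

Leg 1: γ = 1/√(1 − 0.6853²) = 1/√0.5304 = 1.373; Δt_1 = 1.373 × 32.40 = 44.49 h.
Leg 2: γ = 1/√(1 − 0.657²) = 1/√0.5684 = 1.326; Δt_2 = 1.326 × 15.35 = 20.36 h.
Leg 3: 38.48 h is already measured at the sender's location.
Leg 4: 14.10 h is already measured at the sender's location.
Total: 44.49 + 20.36 + 38.48 + 14.10 h.

Δt = 117 h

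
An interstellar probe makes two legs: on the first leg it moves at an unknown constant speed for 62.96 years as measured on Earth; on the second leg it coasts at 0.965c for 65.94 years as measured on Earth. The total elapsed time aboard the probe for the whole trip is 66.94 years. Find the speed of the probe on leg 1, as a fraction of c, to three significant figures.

β = 0.615

Leg 1: speed unknown; τ_1 = 62.96/γ_1.
Leg 2: γ = 1/√(1 − 0.965²) = 1/√0.06878 = 3.813; τ_2 = 65.94/3.813 = 17.29 years.
Total proper time: τ_1 + 17.29 = 66.94, so τ_1 = 66.94 − 17.29 = 49.65 years.
γ_1 = 62.96/49.65 = 1.268; β = √(1 − 1/γ²) = √0.3782.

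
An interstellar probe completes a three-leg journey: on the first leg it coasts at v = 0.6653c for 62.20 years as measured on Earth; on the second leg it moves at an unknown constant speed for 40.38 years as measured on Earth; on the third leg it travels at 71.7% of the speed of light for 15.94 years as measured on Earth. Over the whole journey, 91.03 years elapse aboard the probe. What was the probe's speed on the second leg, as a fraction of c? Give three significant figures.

Leg 1: γ = 1/√(1 − 0.6653²) = 1/√0.5574 = 1.339; τ_1 = 62.20/1.339 = 46.44 years.
Leg 2: speed unknown; τ_2 = 40.38/γ_2.
Leg 3: β = 0.717; γ = 1/√(1 − 0.717²) = 1/√0.4859 = 1.435; τ_3 = 15.94/1.435 = 11.11 years.
Total proper time: 46.44 + τ_2 + 11.11 = 91.03, so τ_2 = 91.03 − 57.55 = 33.48 years.
γ_2 = 40.38/33.48 = 1.206; β = √(1 − 1/γ²) = √0.3125.

β = 0.559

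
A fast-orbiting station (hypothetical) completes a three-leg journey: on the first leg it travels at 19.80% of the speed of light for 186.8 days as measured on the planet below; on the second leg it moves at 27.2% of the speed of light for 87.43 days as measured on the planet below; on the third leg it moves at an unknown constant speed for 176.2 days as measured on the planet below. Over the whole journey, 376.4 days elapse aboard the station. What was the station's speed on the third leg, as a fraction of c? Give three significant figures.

β = 0.785

Leg 1: β = 0.1980; γ = 1/√(1 − 0.1980²) = 1/√0.9608 = 1.020; τ_1 = 186.8/1.020 = 183.1 days.
Leg 2: β = 0.272; γ = 1/√(1 − 0.272²) = 1/√0.9260 = 1.039; τ_2 = 87.43/1.039 = 84.13 days.
Leg 3: speed unknown; τ_3 = 176.2/γ_3.
Total proper time: 183.1 + 84.13 + τ_3 = 376.4, so τ_3 = 376.4 − 267.2 = 109.2 days.
γ_3 = 176.2/109.2 = 1.614; β = √(1 − 1/γ²) = √0.6162.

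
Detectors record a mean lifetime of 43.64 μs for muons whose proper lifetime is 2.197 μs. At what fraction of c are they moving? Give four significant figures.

γ = Δt/τ₀ = 43.64/2.197 = 19.86
β = √(1 − 1/γ²) = √(1 − 0.002534) = √0.9975

β = 0.9987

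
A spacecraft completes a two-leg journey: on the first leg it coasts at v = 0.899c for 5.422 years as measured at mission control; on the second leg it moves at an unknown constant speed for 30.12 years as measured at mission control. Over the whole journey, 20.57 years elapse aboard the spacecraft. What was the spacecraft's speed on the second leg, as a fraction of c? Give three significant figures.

β = 0.797

Leg 1: γ = 1/√(1 − 0.899²) = 1/√0.1918 = 2.283; τ_1 = 5.422/2.283 = 2.375 years.
Leg 2: speed unknown; τ_2 = 30.12/γ_2.
Total proper time: 2.375 + τ_2 = 20.57, so τ_2 = 20.57 − 2.375 = 18.20 years.
γ_2 = 30.12/18.20 = 1.655; β = √(1 − 1/γ²) = √0.6351.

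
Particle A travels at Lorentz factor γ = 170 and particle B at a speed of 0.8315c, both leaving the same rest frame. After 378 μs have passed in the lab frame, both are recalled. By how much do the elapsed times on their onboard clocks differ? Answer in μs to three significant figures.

|τ_A − τ_B| = 208 μs

A: γ = 170; τ_A = 378/170.0 = 2.224 μs.
B: γ = 1/√(1 − 0.8315²) = 1/√0.3086 = 1.800; τ_B = 378/1.800 = 210.0 μs.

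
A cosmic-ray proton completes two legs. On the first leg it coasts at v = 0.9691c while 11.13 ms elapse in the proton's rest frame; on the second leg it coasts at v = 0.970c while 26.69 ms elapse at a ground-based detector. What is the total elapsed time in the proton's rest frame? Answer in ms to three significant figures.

Leg 1: 11.13 ms is already measured in the proton's rest frame.
Leg 2: γ = 1/√(1 − 0.970²) = 1/√0.05910 = 4.113; τ_2 = 26.69/4.113 = 6.488 ms.
Total: 11.13 + 6.488 ms.

τ = 17.6 ms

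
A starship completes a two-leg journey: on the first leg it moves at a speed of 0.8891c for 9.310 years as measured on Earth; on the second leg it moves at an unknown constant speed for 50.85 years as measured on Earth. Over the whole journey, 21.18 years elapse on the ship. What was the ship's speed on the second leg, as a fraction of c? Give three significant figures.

Leg 1: γ = 1/√(1 − 0.8891²) = 1/√0.2095 = 2.185; τ_1 = 9.310/2.185 = 4.261 years.
Leg 2: speed unknown; τ_2 = 50.85/γ_2.
Total proper time: 4.261 + τ_2 = 21.18, so τ_2 = 21.18 − 4.261 = 16.92 years.
γ_2 = 50.85/16.92 = 3.006; β = √(1 − 1/γ²) = √0.8893.

β = 0.943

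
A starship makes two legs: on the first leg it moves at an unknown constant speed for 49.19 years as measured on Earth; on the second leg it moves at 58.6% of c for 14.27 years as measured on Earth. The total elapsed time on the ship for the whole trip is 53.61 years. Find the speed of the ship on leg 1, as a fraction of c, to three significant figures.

β = 0.519

Leg 1: speed unknown; τ_1 = 49.19/γ_1.
Leg 2: β = 0.586; γ = 1/√(1 − 0.586²) = 1/√0.6566 = 1.234; τ_2 = 14.27/1.234 = 11.56 years.
Total proper time: τ_1 + 11.56 = 53.61, so τ_1 = 53.61 − 11.56 = 42.05 years.
γ_1 = 49.19/42.05 = 1.170; β = √(1 − 1/γ²) = √0.2693.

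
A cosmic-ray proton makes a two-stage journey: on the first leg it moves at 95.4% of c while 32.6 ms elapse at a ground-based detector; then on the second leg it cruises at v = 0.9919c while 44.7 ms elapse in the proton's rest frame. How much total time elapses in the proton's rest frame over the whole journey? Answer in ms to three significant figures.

τ = 54.5 ms

Leg 1: β = 0.954; γ = 1/√(1 − 0.954²) = 1/√0.08988 = 3.335; τ_1 = 32.6/3.335 = 9.774 ms.
Leg 2: 44.7 ms is already measured in the proton's rest frame.
Total: 9.774 + 44.70 ms.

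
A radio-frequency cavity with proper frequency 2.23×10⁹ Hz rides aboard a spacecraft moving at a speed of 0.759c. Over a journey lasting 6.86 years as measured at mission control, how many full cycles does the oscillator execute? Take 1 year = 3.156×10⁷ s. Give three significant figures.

γ = 1/√(1 − 0.759²) = 1/√0.4239 = 1.536
The oscillator's own cycle count is N = f × τ where τ is the proper time aboard the spacecraft. τ = Δt/γ = 6.86/1.536 = 4.466 years = 1.410×10⁸ s.
N = 2.23×10⁹ × 1.410×10⁸ = 3.143×10¹⁷.

N = 3.14×10¹⁷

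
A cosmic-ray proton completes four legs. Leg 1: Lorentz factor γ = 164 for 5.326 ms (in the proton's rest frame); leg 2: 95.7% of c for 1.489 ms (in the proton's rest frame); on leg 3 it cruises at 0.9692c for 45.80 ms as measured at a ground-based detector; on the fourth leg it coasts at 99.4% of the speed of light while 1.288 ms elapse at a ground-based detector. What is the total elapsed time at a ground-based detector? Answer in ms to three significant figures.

Leg 1: γ = 164; Δt_1 = 164.0 × 5.326 = 873.5 ms.
Leg 2: β = 0.957; γ = 1/√(1 − 0.957²) = 1/√0.08415 = 3.447; Δt_2 = 3.447 × 1.489 = 5.133 ms.
Leg 3: 45.80 ms is already measured at a ground-based detector.
Leg 4: 1.288 ms is already measured at a ground-based detector.
Total: 873.5 + 5.133 + 45.80 + 1.288 ms.

Δt = 926 ms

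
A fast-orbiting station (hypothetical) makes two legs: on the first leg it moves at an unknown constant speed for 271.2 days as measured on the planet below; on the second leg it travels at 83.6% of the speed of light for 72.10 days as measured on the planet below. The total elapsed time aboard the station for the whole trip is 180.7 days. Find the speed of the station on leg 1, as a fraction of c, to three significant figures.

Leg 1: speed unknown; τ_1 = 271.2/γ_1.
Leg 2: β = 0.836; γ = 1/√(1 − 0.836²) = 1/√0.3011 = 1.822; τ_2 = 72.10/1.822 = 39.56 days.
Total proper time: τ_1 + 39.56 = 180.7, so τ_1 = 180.7 − 39.56 = 141.1 days.
γ_1 = 271.2/141.1 = 1.922; β = √(1 − 1/γ²) = √0.7292.

β = 0.854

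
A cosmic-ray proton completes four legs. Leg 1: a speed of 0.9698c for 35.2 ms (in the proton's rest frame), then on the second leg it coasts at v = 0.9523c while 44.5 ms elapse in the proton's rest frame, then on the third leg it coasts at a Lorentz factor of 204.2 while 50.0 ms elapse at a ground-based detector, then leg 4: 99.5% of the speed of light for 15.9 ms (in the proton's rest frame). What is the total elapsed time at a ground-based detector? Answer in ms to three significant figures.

Δt = 499 ms

Leg 1: γ = 1/√(1 − 0.9698²) = 1/√0.05949 = 4.100; Δt_1 = 4.100 × 35.2 = 144.3 ms.
Leg 2: γ = 1/√(1 − 0.9523²) = 1/√0.09312 = 3.277; Δt_2 = 3.277 × 44.5 = 145.8 ms.
Leg 3: 50.0 ms is already measured at a ground-based detector.
Leg 4: β = 0.995; γ = 1/√(1 − 0.995²) = 1/√0.009975 = 10.01; Δt_4 = 10.01 × 15.9 = 159.2 ms.
Total: 144.3 + 145.8 + 50.00 + 159.2 ms.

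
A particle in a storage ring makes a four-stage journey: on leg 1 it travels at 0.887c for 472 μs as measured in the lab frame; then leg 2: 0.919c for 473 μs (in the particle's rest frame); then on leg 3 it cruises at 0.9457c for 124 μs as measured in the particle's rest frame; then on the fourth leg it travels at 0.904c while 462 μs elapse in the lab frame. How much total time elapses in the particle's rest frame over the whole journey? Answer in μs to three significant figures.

τ = 1010 μs

Leg 1: γ = 1/√(1 − 0.887²) = 1/√0.2132 = 2.166; τ_1 = 472/2.166 = 218.0 μs.
Leg 2: 473 μs is already measured in the particle's rest frame.
Leg 3: 124 μs is already measured in the particle's rest frame.
Leg 4: γ = 1/√(1 − 0.904²) = 1/√0.1828 = 2.339; τ_4 = 462/2.339 = 197.5 μs.
Total: 218.0 + 473.0 + 124.0 + 197.5 μs.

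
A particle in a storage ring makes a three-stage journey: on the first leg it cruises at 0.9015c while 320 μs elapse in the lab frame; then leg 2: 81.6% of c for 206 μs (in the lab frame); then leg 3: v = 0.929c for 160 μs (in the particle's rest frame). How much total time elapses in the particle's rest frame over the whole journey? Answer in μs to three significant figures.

Leg 1: γ = 1/√(1 − 0.9015²) = 1/√0.1873 = 2.311; τ_1 = 320/2.311 = 138.5 μs.
Leg 2: β = 0.816; γ = 1/√(1 − 0.816²) = 1/√0.3341 = 1.730; τ_2 = 206/1.730 = 119.1 μs.
Leg 3: 160 μs is already measured in the particle's rest frame.
Total: 138.5 + 119.1 + 160.0 μs.

τ = 418 μs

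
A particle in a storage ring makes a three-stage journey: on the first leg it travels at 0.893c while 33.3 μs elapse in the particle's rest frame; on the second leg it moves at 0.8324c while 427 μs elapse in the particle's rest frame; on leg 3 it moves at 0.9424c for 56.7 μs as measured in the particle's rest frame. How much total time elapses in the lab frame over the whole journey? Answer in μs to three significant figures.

Δt = 1010 μs

Leg 1: γ = 1/√(1 − 0.893²) = 1/√0.2026 = 2.222; Δt_1 = 2.222 × 33.3 = 73.99 μs.
Leg 2: γ = 1/√(1 − 0.8324²) = 1/√0.3071 = 1.804; Δt_2 = 1.804 × 427 = 770.5 μs.
Leg 3: γ = 1/√(1 − 0.9424²) = 1/√0.1119 = 2.990; Δt_3 = 2.990 × 56.7 = 169.5 μs.
Total: 73.99 + 770.5 + 169.5 μs.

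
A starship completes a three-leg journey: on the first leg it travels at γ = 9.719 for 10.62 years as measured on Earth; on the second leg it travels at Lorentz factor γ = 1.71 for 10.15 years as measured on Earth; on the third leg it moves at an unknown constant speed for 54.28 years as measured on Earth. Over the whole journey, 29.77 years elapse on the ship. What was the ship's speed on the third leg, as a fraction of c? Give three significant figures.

β = 0.908

Leg 1: γ = 9.719; τ_1 = 10.62/9.719 = 1.093 years.
Leg 2: γ = 1.71; τ_2 = 10.15/1.710 = 5.936 years.
Leg 3: speed unknown; τ_3 = 54.28/γ_3.
Total proper time: 1.093 + 5.936 + τ_3 = 29.77, so τ_3 = 29.77 − 7.028 = 22.74 years.
γ_3 = 54.28/22.74 = 2.387; β = √(1 − 1/γ²) = √0.8245.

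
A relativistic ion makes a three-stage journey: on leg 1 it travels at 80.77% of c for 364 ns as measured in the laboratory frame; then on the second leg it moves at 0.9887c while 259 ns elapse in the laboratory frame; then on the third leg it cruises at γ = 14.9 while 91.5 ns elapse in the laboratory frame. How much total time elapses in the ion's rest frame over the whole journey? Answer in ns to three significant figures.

Leg 1: β = 0.8077; γ = 1/√(1 − 0.8077²) = 1/√0.3476 = 1.696; τ_1 = 364/1.696 = 214.6 ns.
Leg 2: γ = 1/√(1 − 0.9887²) = 1/√0.02247 = 6.671; τ_2 = 259/6.671 = 38.83 ns.
Leg 3: γ = 14.9; τ_3 = 91.5/14.90 = 6.141 ns.
Total: 214.6 + 38.83 + 6.141 ns.

τ = 260 ns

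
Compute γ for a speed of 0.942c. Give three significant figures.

γ = 1/√(1 − 0.942²) = 1/√0.1126 = 2.980

γ = 2.98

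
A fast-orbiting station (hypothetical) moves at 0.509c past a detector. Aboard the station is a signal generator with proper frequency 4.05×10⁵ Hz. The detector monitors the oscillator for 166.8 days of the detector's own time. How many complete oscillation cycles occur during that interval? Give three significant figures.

N = 5.02×10¹²

γ = 1/√(1 − 0.509²) = 1/√0.7409 = 1.162
During 166.8 days of lab time, the oscillator's proper time advances by τ = Δt/γ = 166.8/1.162 = 143.6 days = 1.240×10⁷ s.
N = f × τ = 4.05×10⁵ × 1.240×10⁷ = 5.024×10¹².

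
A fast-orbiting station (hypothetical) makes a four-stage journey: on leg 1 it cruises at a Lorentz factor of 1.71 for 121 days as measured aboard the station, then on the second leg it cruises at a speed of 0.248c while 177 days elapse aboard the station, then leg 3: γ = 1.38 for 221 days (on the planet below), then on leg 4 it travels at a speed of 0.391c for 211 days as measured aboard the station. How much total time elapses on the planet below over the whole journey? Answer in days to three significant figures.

Δt = 840 days

Leg 1: γ = 1.71; Δt_1 = 1.710 × 121 = 206.9 days.
Leg 2: γ = 1/√(1 − 0.248²) = 1/√0.9385 = 1.032; Δt_2 = 1.032 × 177 = 182.7 days.
Leg 3: 221 days is already measured on the planet below.
Leg 4: γ = 1/√(1 − 0.391²) = 1/√0.8471 = 1.086; Δt_4 = 1.086 × 211 = 229.3 days.
Total: 206.9 + 182.7 + 221.0 + 229.3 days.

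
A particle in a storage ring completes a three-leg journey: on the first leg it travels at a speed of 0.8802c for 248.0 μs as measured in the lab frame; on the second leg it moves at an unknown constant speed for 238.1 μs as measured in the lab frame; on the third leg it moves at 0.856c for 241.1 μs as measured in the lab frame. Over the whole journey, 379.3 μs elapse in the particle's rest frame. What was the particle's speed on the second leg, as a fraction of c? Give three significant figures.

Leg 1: γ = 1/√(1 − 0.8802²) = 1/√0.2252 = 2.107; τ_1 = 248.0/2.107 = 117.7 μs.
Leg 2: speed unknown; τ_2 = 238.1/γ_2.
Leg 3: γ = 1/√(1 − 0.856²) = 1/√0.2673 = 1.934; τ_3 = 241.1/1.934 = 124.6 μs.
Total proper time: 117.7 + τ_2 + 124.6 = 379.3, so τ_2 = 379.3 − 242.3 = 137.0 μs.
γ_2 = 238.1/137.0 = 1.739; β = √(1 − 1/γ²) = √0.6691.

β = 0.818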